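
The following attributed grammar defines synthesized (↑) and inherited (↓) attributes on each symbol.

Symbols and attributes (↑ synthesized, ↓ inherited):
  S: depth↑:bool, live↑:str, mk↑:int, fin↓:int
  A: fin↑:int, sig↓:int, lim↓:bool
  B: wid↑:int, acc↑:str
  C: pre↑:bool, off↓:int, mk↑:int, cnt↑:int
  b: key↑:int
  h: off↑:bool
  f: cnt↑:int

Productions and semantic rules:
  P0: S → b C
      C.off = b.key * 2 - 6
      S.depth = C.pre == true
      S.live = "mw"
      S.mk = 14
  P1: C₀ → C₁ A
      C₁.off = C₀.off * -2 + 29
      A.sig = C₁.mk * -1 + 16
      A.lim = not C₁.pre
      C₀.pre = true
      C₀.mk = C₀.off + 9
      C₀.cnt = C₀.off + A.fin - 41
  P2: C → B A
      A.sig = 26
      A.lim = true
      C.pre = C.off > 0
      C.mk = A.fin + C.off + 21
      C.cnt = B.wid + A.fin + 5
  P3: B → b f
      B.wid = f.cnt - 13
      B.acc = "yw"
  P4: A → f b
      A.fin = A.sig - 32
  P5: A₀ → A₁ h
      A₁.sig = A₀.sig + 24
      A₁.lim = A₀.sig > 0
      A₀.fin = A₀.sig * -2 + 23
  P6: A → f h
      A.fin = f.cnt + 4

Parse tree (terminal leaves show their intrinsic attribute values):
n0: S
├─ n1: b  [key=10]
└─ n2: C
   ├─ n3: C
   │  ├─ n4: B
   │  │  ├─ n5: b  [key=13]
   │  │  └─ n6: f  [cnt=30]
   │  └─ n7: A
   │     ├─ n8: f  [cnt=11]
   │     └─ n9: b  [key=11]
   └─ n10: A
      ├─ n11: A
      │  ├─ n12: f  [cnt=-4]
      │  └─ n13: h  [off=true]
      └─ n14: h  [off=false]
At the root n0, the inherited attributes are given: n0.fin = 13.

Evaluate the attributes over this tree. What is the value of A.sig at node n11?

24

1. n0.fin = 13  [given at root]
2. n1.key = 10  [terminal]
3. n2.off = 14  [b.key * 2 - 6]
4. n3.off = 1  [C₀.off * -2 + 29]
5. n5.key = 13  [terminal]
6. n6.cnt = 30  [terminal]
7. n4.wid = 17  [f.cnt - 13]
8. n4.acc = "yw"  ["yw"]
9. n7.sig = 26  [26]
10. n7.lim = true  [true]
11. n8.cnt = 11  [terminal]
12. n9.key = 11  [terminal]
13. n7.fin = -6  [A.sig - 32]
14. n3.pre = true  [C.off > 0]
15. n3.mk = 16  [A.fin + C.off + 21]
16. n3.cnt = 16  [B.wid + A.fin + 5]
17. n10.sig = 0  [C₁.mk * -1 + 16]
18. n10.lim = false  [not C₁.pre]
19. n11.sig = 24  [A₀.sig + 24]
20. n11.lim = false  [A₀.sig > 0]
21. n12.cnt = -4  [terminal]
22. n13.off = true  [terminal]
23. n11.fin = 0  [f.cnt + 4]
24. n14.off = false  [terminal]
25. n10.fin = 23  [A₀.sig * -2 + 23]
26. n2.pre = true  [true]
27. n2.mk = 23  [C₀.off + 9]
28. n2.cnt = -4  [C₀.off + A.fin - 41]
29. n0.depth = true  [C.pre == true]
30. n0.live = "mw"  ["mw"]
31. n0.mk = 14  [14]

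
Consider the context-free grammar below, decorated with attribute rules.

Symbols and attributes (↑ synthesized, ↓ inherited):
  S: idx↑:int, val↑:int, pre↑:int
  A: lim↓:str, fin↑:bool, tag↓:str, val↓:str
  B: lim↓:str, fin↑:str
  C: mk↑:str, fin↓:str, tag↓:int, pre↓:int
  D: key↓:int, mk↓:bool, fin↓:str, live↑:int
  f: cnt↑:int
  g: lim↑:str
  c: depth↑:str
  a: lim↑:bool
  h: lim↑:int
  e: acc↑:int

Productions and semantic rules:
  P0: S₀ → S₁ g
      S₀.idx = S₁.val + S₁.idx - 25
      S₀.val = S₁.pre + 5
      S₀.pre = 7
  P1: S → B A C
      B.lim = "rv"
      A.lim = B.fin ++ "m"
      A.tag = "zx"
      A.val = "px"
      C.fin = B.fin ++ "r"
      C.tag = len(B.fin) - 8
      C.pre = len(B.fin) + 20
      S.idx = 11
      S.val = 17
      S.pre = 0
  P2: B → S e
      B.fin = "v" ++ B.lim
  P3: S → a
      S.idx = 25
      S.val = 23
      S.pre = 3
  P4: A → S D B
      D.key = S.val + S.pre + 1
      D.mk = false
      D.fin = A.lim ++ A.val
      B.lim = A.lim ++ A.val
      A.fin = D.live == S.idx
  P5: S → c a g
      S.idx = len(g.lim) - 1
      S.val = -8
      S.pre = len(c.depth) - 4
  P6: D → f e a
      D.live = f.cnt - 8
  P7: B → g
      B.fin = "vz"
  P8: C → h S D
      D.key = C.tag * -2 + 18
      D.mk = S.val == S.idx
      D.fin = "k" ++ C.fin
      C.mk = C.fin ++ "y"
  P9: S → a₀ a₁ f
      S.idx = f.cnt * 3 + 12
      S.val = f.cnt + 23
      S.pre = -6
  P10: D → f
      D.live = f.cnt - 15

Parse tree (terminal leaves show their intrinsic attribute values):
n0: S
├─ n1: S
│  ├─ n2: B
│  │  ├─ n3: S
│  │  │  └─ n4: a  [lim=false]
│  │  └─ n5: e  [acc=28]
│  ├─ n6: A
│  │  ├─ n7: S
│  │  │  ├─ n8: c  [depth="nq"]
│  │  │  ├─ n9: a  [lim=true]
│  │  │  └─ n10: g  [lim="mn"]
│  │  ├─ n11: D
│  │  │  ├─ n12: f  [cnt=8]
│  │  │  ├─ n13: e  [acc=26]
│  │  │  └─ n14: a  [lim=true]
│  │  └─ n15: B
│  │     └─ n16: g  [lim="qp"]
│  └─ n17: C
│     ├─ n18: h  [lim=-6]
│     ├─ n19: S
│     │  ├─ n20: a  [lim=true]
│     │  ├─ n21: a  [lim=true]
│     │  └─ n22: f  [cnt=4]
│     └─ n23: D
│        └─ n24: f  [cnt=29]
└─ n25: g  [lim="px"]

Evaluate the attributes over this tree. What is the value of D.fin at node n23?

"kvrvr"

1. n2.lim = "rv"  ["rv"]
2. n4.lim = false  [terminal]
3. n3.idx = 25  [25]
4. n3.val = 23  [23]
5. n3.pre = 3  [3]
6. n5.acc = 28  [terminal]
7. n2.fin = "vrv"  ["v" ++ B.lim]
8. n6.lim = "vrvm"  [B.fin ++ "m"]
9. n6.tag = "zx"  ["zx"]
10. n6.val = "px"  ["px"]
11. n8.depth = "nq"  [terminal]
12. n9.lim = true  [terminal]
13. n10.lim = "mn"  [terminal]
14. n7.idx = 1  [len(g.lim) - 1]
15. n7.val = -8  [-8]
16. n7.pre = -2  [len(c.depth) - 4]
17. n11.key = -9  [S.val + S.pre + 1]
18. n11.mk = false  [false]
19. n11.fin = "vrvmpx"  [A.lim ++ A.val]
20. n12.cnt = 8  [terminal]
21. n13.acc = 26  [terminal]
22. n14.lim = true  [terminal]
23. n11.live = 0  [f.cnt - 8]
24. n15.lim = "vrvmpx"  [A.lim ++ A.val]
25. n16.lim = "qp"  [terminal]
26. n15.fin = "vz"  ["vz"]
27. n6.fin = false  [D.live == S.idx]
28. n17.fin = "vrvr"  [B.fin ++ "r"]
29. n17.tag = -5  [len(B.fin) - 8]
30. n17.pre = 23  [len(B.fin) + 20]
31. n18.lim = -6  [terminal]
32. n20.lim = true  [terminal]
33. n21.lim = true  [terminal]
34. n22.cnt = 4  [terminal]
35. n19.idx = 24  [f.cnt * 3 + 12]
36. n19.val = 27  [f.cnt + 23]
37. n19.pre = -6  [-6]
38. n23.key = 28  [C.tag * -2 + 18]
39. n23.mk = false  [S.val == S.idx]
40. n23.fin = "kvrvr"  ["k" ++ C.fin]
41. n24.cnt = 29  [terminal]
42. n23.live = 14  [f.cnt - 15]
43. n17.mk = "vrvry"  [C.fin ++ "y"]
44. n1.idx = 11  [11]
45. n1.val = 17  [17]
46. n1.pre = 0  [0]
47. n25.lim = "px"  [terminal]
48. n0.idx = 3  [S₁.val + S₁.idx - 25]
49. n0.val = 5  [S₁.pre + 5]
50. n0.pre = 7  [7]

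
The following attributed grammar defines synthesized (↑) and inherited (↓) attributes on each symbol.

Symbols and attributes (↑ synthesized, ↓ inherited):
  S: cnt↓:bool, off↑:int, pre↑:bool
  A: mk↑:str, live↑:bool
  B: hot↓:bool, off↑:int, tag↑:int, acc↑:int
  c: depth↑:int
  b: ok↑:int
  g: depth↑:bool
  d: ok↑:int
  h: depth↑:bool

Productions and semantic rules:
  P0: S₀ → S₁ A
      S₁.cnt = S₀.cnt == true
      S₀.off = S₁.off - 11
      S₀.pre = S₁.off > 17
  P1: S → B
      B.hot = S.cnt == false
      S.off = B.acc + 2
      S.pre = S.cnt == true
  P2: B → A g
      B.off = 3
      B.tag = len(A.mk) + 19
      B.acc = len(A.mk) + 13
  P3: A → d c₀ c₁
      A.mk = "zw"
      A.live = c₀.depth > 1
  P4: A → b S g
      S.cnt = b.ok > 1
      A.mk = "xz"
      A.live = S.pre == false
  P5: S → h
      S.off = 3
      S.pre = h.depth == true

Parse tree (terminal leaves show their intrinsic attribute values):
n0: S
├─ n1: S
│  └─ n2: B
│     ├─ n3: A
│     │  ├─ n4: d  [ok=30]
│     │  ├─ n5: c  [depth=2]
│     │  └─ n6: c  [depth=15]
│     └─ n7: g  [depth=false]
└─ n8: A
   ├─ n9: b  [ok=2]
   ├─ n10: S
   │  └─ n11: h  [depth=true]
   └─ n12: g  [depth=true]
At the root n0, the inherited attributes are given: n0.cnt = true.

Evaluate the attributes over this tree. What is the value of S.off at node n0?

1. n0.cnt = true  [given at root]
2. n1.cnt = true  [S₀.cnt == true]
3. n2.hot = false  [S.cnt == false]
4. n4.ok = 30  [terminal]
5. n5.depth = 2  [terminal]
6. n6.depth = 15  [terminal]
7. n3.mk = "zw"  ["zw"]
8. n3.live = true  [c₀.depth > 1]
9. n7.depth = false  [terminal]
10. n2.off = 3  [3]
11. n2.tag = 21  [len(A.mk) + 19]
12. n2.acc = 15  [len(A.mk) + 13]
13. n1.off = 17  [B.acc + 2]
14. n1.pre = true  [S.cnt == true]
15. n9.ok = 2  [terminal]
16. n10.cnt = true  [b.ok > 1]
17. n11.depth = true  [terminal]
18. n10.off = 3  [3]
19. n10.pre = true  [h.depth == true]
20. n12.depth = true  [terminal]
21. n8.mk = "xz"  ["xz"]
22. n8.live = false  [S.pre == false]
23. n0.off = 6  [S₁.off - 11]
24. n0.pre = false  [S₁.off > 17]

6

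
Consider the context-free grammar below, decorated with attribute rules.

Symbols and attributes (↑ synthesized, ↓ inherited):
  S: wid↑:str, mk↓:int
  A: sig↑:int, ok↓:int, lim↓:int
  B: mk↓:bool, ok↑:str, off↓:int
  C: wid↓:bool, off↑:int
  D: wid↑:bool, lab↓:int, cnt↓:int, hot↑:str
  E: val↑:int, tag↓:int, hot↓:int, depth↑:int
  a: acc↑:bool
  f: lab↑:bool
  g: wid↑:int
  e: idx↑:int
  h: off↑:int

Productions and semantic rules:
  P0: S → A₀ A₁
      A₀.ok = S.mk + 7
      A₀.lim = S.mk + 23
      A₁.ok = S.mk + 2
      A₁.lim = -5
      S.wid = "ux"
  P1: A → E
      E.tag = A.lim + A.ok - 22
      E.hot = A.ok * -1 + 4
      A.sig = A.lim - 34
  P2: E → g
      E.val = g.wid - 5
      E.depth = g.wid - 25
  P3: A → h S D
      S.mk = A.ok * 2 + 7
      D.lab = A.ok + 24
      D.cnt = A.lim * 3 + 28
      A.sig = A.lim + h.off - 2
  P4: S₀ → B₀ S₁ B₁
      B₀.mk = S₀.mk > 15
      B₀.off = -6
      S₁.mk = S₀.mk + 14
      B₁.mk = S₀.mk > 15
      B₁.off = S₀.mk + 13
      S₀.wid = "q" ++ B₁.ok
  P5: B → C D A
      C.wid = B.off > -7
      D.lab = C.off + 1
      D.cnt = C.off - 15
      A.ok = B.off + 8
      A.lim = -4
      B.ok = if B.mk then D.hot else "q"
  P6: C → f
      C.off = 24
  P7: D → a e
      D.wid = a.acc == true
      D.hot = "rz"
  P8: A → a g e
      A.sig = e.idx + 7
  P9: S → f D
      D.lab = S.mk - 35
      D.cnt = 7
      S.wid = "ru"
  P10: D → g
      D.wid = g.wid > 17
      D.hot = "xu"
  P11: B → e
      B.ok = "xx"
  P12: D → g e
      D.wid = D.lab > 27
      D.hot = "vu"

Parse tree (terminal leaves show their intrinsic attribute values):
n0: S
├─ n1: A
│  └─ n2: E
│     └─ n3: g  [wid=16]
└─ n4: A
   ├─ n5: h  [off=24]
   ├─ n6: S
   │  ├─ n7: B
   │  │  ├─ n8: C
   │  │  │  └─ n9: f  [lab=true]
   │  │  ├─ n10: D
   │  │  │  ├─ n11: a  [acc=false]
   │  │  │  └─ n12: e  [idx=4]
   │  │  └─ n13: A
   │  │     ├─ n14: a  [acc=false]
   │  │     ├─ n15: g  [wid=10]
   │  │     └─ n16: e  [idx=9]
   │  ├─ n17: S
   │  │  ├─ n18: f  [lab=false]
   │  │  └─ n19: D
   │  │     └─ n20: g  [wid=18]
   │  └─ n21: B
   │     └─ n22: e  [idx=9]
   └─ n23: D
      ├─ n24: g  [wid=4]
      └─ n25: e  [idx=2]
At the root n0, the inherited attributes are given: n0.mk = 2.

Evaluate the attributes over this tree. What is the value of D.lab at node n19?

-6

1. n0.mk = 2  [given at root]
2. n1.ok = 9  [S.mk + 7]
3. n1.lim = 25  [S.mk + 23]
4. n2.tag = 12  [A.lim + A.ok - 22]
5. n2.hot = -5  [A.ok * -1 + 4]
6. n3.wid = 16  [terminal]
7. n2.val = 11  [g.wid - 5]
8. n2.depth = -9  [g.wid - 25]
9. n1.sig = -9  [A.lim - 34]
10. n4.ok = 4  [S.mk + 2]
11. n4.lim = -5  [-5]
12. n5.off = 24  [terminal]
13. n6.mk = 15  [A.ok * 2 + 7]
14. n7.mk = false  [S₀.mk > 15]
15. n7.off = -6  [-6]
16. n8.wid = true  [B.off > -7]
17. n9.lab = true  [terminal]
18. n8.off = 24  [24]
19. n10.lab = 25  [C.off + 1]
20. n10.cnt = 9  [C.off - 15]
21. n11.acc = false  [terminal]
22. n12.idx = 4  [terminal]
23. n10.wid = false  [a.acc == true]
24. n10.hot = "rz"  ["rz"]
25. n13.ok = 2  [B.off + 8]
26. n13.lim = -4  [-4]
27. n14.acc = false  [terminal]
28. n15.wid = 10  [terminal]
29. n16.idx = 9  [terminal]
30. n13.sig = 16  [e.idx + 7]
31. n7.ok = "q"  [if B.mk then D.hot else "q"]
32. n17.mk = 29  [S₀.mk + 14]
33. n18.lab = false  [terminal]
34. n19.lab = -6  [S.mk - 35]
35. n19.cnt = 7  [7]
36. n20.wid = 18  [terminal]
37. n19.wid = true  [g.wid > 17]
38. n19.hot = "xu"  ["xu"]
39. n17.wid = "ru"  ["ru"]
40. n21.mk = false  [S₀.mk > 15]
41. n21.off = 28  [S₀.mk + 13]
42. n22.idx = 9  [terminal]
43. n21.ok = "xx"  ["xx"]
44. n6.wid = "qxx"  ["q" ++ B₁.ok]
45. n23.lab = 28  [A.ok + 24]
46. n23.cnt = 13  [A.lim * 3 + 28]
47. n24.wid = 4  [terminal]
48. n25.idx = 2  [terminal]
49. n23.wid = true  [D.lab > 27]
50. n23.hot = "vu"  ["vu"]
51. n4.sig = 17  [A.lim + h.off - 2]
52. n0.wid = "ux"  ["ux"]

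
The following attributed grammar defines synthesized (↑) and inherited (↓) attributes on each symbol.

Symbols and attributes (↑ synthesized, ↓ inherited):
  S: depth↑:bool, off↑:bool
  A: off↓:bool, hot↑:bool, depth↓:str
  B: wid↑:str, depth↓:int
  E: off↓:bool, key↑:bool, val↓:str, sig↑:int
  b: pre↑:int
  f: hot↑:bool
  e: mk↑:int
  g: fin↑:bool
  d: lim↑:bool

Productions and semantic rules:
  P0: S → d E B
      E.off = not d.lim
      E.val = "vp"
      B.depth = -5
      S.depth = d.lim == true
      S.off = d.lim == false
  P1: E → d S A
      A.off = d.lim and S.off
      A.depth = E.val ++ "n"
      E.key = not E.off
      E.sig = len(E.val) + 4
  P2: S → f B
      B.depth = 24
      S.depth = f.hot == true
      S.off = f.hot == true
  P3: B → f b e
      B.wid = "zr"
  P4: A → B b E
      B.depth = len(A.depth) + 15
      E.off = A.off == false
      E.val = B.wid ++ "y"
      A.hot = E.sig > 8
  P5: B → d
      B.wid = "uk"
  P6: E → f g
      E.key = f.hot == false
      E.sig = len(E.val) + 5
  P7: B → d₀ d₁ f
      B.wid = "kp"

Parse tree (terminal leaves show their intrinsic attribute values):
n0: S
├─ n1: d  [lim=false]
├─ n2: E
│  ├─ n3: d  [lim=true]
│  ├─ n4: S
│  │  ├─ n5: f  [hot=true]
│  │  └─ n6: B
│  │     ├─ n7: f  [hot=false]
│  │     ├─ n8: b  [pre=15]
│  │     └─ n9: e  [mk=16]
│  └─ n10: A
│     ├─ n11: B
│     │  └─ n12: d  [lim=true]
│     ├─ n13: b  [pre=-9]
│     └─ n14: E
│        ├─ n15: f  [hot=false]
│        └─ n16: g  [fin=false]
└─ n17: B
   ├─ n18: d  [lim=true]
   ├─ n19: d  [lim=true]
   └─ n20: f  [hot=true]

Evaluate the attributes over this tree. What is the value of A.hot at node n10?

false

1. n1.lim = false  [terminal]
2. n2.off = true  [not d.lim]
3. n2.val = "vp"  ["vp"]
4. n3.lim = true  [terminal]
5. n5.hot = true  [terminal]
6. n6.depth = 24  [24]
7. n7.hot = false  [terminal]
8. n8.pre = 15  [terminal]
9. n9.mk = 16  [terminal]
10. n6.wid = "zr"  ["zr"]
11. n4.depth = true  [f.hot == true]
12. n4.off = true  [f.hot == true]
13. n10.off = true  [d.lim and S.off]
14. n10.depth = "vpn"  [E.val ++ "n"]
15. n11.depth = 18  [len(A.depth) + 15]
16. n12.lim = true  [terminal]
17. n11.wid = "uk"  ["uk"]
18. n13.pre = -9  [terminal]
19. n14.off = false  [A.off == false]
20. n14.val = "uky"  [B.wid ++ "y"]
21. n15.hot = false  [terminal]
22. n16.fin = false  [terminal]
23. n14.key = true  [f.hot == false]
24. n14.sig = 8  [len(E.val) + 5]
25. n10.hot = false  [E.sig > 8]
26. n2.key = false  [not E.off]
27. n2.sig = 6  [len(E.val) + 4]
28. n17.depth = -5  [-5]
29. n18.lim = true  [terminal]
30. n19.lim = true  [terminal]
31. n20.hot = true  [terminal]
32. n17.wid = "kp"  ["kp"]
33. n0.depth = false  [d.lim == true]
34. n0.off = true  [d.lim == false]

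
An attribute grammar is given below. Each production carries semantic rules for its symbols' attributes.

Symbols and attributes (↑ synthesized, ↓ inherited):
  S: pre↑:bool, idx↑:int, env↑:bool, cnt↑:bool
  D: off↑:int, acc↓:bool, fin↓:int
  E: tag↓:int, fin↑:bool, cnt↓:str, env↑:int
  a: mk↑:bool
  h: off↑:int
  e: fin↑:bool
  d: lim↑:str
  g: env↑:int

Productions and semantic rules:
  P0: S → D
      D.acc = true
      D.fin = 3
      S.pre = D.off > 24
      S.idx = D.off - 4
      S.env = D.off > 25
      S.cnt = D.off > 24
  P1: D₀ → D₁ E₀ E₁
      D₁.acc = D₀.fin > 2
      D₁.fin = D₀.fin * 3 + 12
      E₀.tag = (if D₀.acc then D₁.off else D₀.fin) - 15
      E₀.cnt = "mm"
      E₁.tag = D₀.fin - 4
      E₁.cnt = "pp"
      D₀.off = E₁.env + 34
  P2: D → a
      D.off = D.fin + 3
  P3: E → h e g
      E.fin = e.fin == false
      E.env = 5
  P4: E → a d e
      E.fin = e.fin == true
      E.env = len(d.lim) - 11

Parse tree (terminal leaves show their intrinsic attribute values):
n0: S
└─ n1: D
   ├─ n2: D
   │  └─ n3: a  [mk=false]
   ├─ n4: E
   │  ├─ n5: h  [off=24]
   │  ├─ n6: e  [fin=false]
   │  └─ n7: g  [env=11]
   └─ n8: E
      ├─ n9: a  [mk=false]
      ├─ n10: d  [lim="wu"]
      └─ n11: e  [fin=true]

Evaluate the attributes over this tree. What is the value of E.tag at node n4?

9

1. n1.acc = true  [true]
2. n1.fin = 3  [3]
3. n2.acc = true  [D₀.fin > 2]
4. n2.fin = 21  [D₀.fin * 3 + 12]
5. n3.mk = false  [terminal]
6. n2.off = 24  [D.fin + 3]
7. n4.tag = 9  [(if D₀.acc then D₁.off else D₀.fin) - 15]
8. n4.cnt = "mm"  ["mm"]
9. n5.off = 24  [terminal]
10. n6.fin = false  [terminal]
11. n7.env = 11  [terminal]
12. n4.fin = true  [e.fin == false]
13. n4.env = 5  [5]
14. n8.tag = -1  [D₀.fin - 4]
15. n8.cnt = "pp"  ["pp"]
16. n9.mk = false  [terminal]
17. n10.lim = "wu"  [terminal]
18. n11.fin = true  [terminal]
19. n8.fin = true  [e.fin == true]
20. n8.env = -9  [len(d.lim) - 11]
21. n1.off = 25  [E₁.env + 34]
22. n0.pre = true  [D.off > 24]
23. n0.idx = 21  [D.off - 4]
24. n0.env = false  [D.off > 25]
25. n0.cnt = true  [D.off > 24]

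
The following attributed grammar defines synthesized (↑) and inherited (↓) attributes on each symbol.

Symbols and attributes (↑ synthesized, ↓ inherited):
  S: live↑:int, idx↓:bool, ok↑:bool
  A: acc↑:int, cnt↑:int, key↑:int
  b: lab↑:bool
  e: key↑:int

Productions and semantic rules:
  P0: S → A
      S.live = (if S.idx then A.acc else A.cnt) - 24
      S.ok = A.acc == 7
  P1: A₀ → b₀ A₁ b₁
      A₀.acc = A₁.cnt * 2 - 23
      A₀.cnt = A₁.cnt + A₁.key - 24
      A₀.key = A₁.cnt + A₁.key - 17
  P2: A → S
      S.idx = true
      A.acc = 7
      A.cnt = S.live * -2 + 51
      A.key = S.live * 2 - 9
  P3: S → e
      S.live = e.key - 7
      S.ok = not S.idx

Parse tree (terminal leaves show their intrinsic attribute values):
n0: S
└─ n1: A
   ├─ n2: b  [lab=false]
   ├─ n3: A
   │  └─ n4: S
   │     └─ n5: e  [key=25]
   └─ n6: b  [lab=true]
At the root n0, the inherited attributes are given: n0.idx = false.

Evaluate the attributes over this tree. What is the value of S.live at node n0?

1. n0.idx = false  [given at root]
2. n2.lab = false  [terminal]
3. n4.idx = true  [true]
4. n5.key = 25  [terminal]
5. n4.live = 18  [e.key - 7]
6. n4.ok = false  [not S.idx]
7. n3.acc = 7  [7]
8. n3.cnt = 15  [S.live * -2 + 51]
9. n3.key = 27  [S.live * 2 - 9]
10. n6.lab = true  [terminal]
11. n1.acc = 7  [A₁.cnt * 2 - 23]
12. n1.cnt = 18  [A₁.cnt + A₁.key - 24]
13. n1.key = 25  [A₁.cnt + A₁.key - 17]
14. n0.live = -6  [(if S.idx then A.acc else A.cnt) - 24]
15. n0.ok = true  [A.acc == 7]

-6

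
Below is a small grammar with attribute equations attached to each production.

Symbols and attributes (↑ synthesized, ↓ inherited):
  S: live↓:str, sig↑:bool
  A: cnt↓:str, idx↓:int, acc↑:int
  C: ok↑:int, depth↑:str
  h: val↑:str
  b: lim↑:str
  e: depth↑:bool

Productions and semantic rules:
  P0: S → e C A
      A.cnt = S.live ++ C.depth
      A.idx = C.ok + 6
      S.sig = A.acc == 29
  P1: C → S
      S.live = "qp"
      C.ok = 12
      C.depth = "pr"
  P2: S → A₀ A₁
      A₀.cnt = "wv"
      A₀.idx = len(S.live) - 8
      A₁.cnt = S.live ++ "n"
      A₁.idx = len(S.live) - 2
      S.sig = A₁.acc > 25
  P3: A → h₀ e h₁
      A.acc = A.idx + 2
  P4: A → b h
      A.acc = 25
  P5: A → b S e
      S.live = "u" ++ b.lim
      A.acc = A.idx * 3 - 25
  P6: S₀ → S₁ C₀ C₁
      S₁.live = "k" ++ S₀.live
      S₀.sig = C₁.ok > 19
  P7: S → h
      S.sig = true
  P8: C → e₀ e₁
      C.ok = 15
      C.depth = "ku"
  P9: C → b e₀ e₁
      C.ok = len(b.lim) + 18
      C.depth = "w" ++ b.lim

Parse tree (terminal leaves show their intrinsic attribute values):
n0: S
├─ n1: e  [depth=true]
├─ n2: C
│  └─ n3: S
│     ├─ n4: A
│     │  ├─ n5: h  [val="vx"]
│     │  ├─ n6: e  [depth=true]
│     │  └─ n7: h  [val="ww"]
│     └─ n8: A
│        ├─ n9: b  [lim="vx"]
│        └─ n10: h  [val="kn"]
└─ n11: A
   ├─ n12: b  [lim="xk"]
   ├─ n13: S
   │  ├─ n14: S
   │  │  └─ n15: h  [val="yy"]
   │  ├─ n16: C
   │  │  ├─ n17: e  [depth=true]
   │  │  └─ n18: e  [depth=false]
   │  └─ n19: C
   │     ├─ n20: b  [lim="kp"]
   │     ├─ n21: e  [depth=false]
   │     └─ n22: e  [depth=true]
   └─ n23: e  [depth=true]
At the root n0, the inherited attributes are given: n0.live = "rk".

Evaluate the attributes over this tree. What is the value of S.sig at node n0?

1. n0.live = "rk"  [given at root]
2. n1.depth = true  [terminal]
3. n3.live = "qp"  ["qp"]
4. n4.cnt = "wv"  ["wv"]
5. n4.idx = -6  [len(S.live) - 8]
6. n5.val = "vx"  [terminal]
7. n6.depth = true  [terminal]
8. n7.val = "ww"  [terminal]
9. n4.acc = -4  [A.idx + 2]
10. n8.cnt = "qpn"  [S.live ++ "n"]
11. n8.idx = 0  [len(S.live) - 2]
12. n9.lim = "vx"  [terminal]
13. n10.val = "kn"  [terminal]
14. n8.acc = 25  [25]
15. n3.sig = false  [A₁.acc > 25]
16. n2.ok = 12  [12]
17. n2.depth = "pr"  ["pr"]
18. n11.cnt = "rkpr"  [S.live ++ C.depth]
19. n11.idx = 18  [C.ok + 6]
20. n12.lim = "xk"  [terminal]
21. n13.live = "uxk"  ["u" ++ b.lim]
22. n14.live = "kuxk"  ["k" ++ S₀.live]
23. n15.val = "yy"  [terminal]
24. n14.sig = true  [true]
25. n17.depth = true  [terminal]
26. n18.depth = false  [terminal]
27. n16.ok = 15  [15]
28. n16.depth = "ku"  ["ku"]
29. n20.lim = "kp"  [terminal]
30. n21.depth = false  [terminal]
31. n22.depth = true  [terminal]
32. n19.ok = 20  [len(b.lim) + 18]
33. n19.depth = "wkp"  ["w" ++ b.lim]
34. n13.sig = true  [C₁.ok > 19]
35. n23.depth = true  [terminal]
36. n11.acc = 29  [A.idx * 3 - 25]
37. n0.sig = true  [A.acc == 29]

true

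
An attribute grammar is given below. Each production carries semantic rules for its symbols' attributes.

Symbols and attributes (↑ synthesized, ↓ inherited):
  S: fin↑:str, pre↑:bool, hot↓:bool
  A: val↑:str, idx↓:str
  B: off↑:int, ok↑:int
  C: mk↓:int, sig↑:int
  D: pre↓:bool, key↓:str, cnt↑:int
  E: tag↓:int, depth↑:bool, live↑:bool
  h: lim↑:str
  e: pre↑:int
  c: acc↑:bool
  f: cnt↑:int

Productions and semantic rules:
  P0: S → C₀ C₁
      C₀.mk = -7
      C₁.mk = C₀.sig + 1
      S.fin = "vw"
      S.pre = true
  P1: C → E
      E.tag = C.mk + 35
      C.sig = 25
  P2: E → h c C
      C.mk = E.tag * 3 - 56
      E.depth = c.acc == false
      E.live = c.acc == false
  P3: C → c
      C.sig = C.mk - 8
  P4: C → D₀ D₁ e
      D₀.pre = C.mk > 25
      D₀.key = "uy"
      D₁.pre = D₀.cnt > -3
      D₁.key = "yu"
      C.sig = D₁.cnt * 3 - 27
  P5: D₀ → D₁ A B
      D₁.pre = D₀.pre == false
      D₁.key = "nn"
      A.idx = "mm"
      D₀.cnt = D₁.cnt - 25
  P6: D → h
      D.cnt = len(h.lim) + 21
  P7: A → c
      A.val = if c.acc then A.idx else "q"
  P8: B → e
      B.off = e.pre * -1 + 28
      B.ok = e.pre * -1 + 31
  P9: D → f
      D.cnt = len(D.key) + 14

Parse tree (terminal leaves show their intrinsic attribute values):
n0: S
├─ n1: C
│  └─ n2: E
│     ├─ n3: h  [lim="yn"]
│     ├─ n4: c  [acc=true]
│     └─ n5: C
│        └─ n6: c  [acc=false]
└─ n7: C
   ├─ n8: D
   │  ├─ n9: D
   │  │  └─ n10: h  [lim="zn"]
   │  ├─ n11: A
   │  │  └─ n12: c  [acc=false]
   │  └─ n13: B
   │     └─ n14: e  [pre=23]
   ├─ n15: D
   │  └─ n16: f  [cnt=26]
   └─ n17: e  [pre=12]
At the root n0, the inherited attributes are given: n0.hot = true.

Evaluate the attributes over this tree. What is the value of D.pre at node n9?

1. n0.hot = true  [given at root]
2. n1.mk = -7  [-7]
3. n2.tag = 28  [C.mk + 35]
4. n3.lim = "yn"  [terminal]
5. n4.acc = true  [terminal]
6. n5.mk = 28  [E.tag * 3 - 56]
7. n6.acc = false  [terminal]
8. n5.sig = 20  [C.mk - 8]
9. n2.depth = false  [c.acc == false]
10. n2.live = false  [c.acc == false]
11. n1.sig = 25  [25]
12. n7.mk = 26  [C₀.sig + 1]
13. n8.pre = true  [C.mk > 25]
14. n8.key = "uy"  ["uy"]
15. n9.pre = false  [D₀.pre == false]
16. n9.key = "nn"  ["nn"]
17. n10.lim = "zn"  [terminal]
18. n9.cnt = 23  [len(h.lim) + 21]
19. n11.idx = "mm"  ["mm"]
20. n12.acc = false  [terminal]
21. n11.val = "q"  [if c.acc then A.idx else "q"]
22. n14.pre = 23  [terminal]
23. n13.off = 5  [e.pre * -1 + 28]
24. n13.ok = 8  [e.pre * -1 + 31]
25. n8.cnt = -2  [D₁.cnt - 25]
26. n15.pre = true  [D₀.cnt > -3]
27. n15.key = "yu"  ["yu"]
28. n16.cnt = 26  [terminal]
29. n15.cnt = 16  [len(D.key) + 14]
30. n17.pre = 12  [terminal]
31. n7.sig = 21  [D₁.cnt * 3 - 27]
32. n0.fin = "vw"  ["vw"]
33. n0.pre = true  [true]

false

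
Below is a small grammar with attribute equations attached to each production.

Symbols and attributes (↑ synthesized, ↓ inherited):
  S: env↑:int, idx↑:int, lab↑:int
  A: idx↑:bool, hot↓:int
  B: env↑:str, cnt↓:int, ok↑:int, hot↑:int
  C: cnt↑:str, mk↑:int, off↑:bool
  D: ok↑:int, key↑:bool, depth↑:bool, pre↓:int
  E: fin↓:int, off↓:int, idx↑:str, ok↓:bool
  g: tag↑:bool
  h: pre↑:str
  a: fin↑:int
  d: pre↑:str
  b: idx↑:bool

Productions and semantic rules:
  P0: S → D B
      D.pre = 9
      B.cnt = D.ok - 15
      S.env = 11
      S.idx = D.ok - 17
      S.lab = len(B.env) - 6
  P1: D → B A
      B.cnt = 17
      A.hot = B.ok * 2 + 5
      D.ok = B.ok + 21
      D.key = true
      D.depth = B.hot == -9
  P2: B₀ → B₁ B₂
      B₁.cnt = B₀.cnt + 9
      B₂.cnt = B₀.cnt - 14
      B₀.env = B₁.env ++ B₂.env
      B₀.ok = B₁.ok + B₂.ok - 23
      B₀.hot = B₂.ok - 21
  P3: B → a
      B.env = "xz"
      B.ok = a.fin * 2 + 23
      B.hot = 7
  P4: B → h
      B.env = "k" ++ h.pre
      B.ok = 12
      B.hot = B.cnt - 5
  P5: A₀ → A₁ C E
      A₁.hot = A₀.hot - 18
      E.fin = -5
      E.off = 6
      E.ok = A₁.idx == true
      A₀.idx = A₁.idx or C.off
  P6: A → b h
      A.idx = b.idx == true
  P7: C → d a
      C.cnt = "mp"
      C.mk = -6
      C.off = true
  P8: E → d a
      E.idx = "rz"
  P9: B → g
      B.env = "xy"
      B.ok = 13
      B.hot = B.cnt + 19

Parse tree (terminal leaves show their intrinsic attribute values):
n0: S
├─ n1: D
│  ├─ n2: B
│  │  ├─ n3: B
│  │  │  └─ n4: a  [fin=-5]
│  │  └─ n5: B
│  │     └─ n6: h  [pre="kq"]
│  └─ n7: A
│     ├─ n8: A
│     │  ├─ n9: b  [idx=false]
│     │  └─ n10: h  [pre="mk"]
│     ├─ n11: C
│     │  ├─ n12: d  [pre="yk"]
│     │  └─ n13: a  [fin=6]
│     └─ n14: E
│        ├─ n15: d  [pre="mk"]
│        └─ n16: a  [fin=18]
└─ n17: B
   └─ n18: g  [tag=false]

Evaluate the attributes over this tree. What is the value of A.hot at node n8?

-9

1. n1.pre = 9  [9]
2. n2.cnt = 17  [17]
3. n3.cnt = 26  [B₀.cnt + 9]
4. n4.fin = -5  [terminal]
5. n3.env = "xz"  ["xz"]
6. n3.ok = 13  [a.fin * 2 + 23]
7. n3.hot = 7  [7]
8. n5.cnt = 3  [B₀.cnt - 14]
9. n6.pre = "kq"  [terminal]
10. n5.env = "kkq"  ["k" ++ h.pre]
11. n5.ok = 12  [12]
12. n5.hot = -2  [B.cnt - 5]
13. n2.env = "xzkkq"  [B₁.env ++ B₂.env]
14. n2.ok = 2  [B₁.ok + B₂.ok - 23]
15. n2.hot = -9  [B₂.ok - 21]
16. n7.hot = 9  [B.ok * 2 + 5]
17. n8.hot = -9  [A₀.hot - 18]
18. n9.idx = false  [terminal]
19. n10.pre = "mk"  [terminal]
20. n8.idx = false  [b.idx == true]
21. n12.pre = "yk"  [terminal]
22. n13.fin = 6  [terminal]
23. n11.cnt = "mp"  ["mp"]
24. n11.mk = -6  [-6]
25. n11.off = true  [true]
26. n14.fin = -5  [-5]
27. n14.off = 6  [6]
28. n14.ok = false  [A₁.idx == true]
29. n15.pre = "mk"  [terminal]
30. n16.fin = 18  [terminal]
31. n14.idx = "rz"  ["rz"]
32. n7.idx = true  [A₁.idx or C.off]
33. n1.ok = 23  [B.ok + 21]
34. n1.key = true  [true]
35. n1.depth = true  [B.hot == -9]
36. n17.cnt = 8  [D.ok - 15]
37. n18.tag = false  [terminal]
38. n17.env = "xy"  ["xy"]
39. n17.ok = 13  [13]
40. n17.hot = 27  [B.cnt + 19]
41. n0.env = 11  [11]
42. n0.idx = 6  [D.ok - 17]
43. n0.lab = -4  [len(B.env) - 6]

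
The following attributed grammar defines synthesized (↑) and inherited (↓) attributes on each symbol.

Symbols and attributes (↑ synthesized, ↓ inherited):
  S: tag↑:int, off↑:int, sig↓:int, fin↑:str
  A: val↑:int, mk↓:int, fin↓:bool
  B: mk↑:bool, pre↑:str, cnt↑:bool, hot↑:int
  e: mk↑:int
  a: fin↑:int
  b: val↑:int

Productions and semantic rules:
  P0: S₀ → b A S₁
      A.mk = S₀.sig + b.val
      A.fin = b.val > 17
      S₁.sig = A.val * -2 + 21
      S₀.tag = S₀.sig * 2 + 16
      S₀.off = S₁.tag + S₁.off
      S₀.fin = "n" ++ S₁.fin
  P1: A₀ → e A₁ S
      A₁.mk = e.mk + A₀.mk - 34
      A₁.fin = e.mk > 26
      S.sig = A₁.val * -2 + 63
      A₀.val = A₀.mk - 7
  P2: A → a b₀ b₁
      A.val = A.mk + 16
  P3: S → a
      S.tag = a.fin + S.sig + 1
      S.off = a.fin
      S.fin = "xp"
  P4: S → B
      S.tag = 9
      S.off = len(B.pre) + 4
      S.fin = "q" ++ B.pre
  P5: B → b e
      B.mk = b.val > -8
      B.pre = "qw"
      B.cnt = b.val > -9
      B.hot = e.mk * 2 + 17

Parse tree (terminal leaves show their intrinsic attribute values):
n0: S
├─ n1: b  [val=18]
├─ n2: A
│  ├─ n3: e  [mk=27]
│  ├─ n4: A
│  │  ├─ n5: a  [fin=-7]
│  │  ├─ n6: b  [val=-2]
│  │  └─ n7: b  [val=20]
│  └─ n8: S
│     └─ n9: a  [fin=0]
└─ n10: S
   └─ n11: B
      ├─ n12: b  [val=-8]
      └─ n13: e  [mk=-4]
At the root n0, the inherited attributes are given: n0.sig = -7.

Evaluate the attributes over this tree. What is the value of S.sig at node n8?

1. n0.sig = -7  [given at root]
2. n1.val = 18  [terminal]
3. n2.mk = 11  [S₀.sig + b.val]
4. n2.fin = true  [b.val > 17]
5. n3.mk = 27  [terminal]
6. n4.mk = 4  [e.mk + A₀.mk - 34]
7. n4.fin = true  [e.mk > 26]
8. n5.fin = -7  [terminal]
9. n6.val = -2  [terminal]
10. n7.val = 20  [terminal]
11. n4.val = 20  [A.mk + 16]
12. n8.sig = 23  [A₁.val * -2 + 63]
13. n9.fin = 0  [terminal]
14. n8.tag = 24  [a.fin + S.sig + 1]
15. n8.off = 0  [a.fin]
16. n8.fin = "xp"  ["xp"]
17. n2.val = 4  [A₀.mk - 7]
18. n10.sig = 13  [A.val * -2 + 21]
19. n12.val = -8  [terminal]
20. n13.mk = -4  [terminal]
21. n11.mk = false  [b.val > -8]
22. n11.pre = "qw"  ["qw"]
23. n11.cnt = true  [b.val > -9]
24. n11.hot = 9  [e.mk * 2 + 17]
25. n10.tag = 9  [9]
26. n10.off = 6  [len(B.pre) + 4]
27. n10.fin = "qqw"  ["q" ++ B.pre]
28. n0.tag = 2  [S₀.sig * 2 + 16]
29. n0.off = 15  [S₁.tag + S₁.off]
30. n0.fin = "nqqw"  ["n" ++ S₁.fin]

23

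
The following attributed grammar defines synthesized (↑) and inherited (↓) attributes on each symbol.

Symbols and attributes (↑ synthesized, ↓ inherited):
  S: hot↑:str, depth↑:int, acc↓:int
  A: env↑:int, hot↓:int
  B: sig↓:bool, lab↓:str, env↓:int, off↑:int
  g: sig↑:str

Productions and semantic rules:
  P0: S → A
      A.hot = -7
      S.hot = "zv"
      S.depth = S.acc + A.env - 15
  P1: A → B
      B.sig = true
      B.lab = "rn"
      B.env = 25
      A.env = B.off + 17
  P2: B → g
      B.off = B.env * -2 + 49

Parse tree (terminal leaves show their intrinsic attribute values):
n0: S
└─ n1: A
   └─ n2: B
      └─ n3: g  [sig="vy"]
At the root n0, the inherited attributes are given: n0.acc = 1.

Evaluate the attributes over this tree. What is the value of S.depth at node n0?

2

1. n0.acc = 1  [given at root]
2. n1.hot = -7  [-7]
3. n2.sig = true  [true]
4. n2.lab = "rn"  ["rn"]
5. n2.env = 25  [25]
6. n3.sig = "vy"  [terminal]
7. n2.off = -1  [B.env * -2 + 49]
8. n1.env = 16  [B.off + 17]
9. n0.hot = "zv"  ["zv"]
10. n0.depth = 2  [S.acc + A.env - 15]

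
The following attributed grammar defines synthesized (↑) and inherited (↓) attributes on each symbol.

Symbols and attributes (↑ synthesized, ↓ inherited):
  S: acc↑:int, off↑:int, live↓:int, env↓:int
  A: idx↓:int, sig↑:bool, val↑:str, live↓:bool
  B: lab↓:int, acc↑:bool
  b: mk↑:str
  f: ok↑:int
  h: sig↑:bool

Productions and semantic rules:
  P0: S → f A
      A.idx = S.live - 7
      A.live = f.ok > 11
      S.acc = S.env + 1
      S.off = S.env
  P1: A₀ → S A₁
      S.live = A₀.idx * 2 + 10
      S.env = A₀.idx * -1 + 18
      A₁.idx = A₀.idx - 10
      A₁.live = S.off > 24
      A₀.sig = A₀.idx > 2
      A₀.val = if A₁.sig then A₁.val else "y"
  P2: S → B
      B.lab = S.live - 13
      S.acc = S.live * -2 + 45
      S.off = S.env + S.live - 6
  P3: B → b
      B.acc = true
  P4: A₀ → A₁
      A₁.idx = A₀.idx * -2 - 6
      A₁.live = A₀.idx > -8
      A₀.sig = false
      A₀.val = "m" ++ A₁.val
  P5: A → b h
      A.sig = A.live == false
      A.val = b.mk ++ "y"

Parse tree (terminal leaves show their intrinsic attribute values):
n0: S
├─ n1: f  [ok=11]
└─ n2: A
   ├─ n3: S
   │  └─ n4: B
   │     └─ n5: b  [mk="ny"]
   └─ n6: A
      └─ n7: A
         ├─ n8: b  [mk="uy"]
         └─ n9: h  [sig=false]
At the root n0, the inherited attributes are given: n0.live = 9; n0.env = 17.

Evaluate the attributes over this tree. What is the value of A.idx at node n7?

1. n0.live = 9  [given at root]
2. n0.env = 17  [given at root]
3. n1.ok = 11  [terminal]
4. n2.idx = 2  [S.live - 7]
5. n2.live = false  [f.ok > 11]
6. n3.live = 14  [A₀.idx * 2 + 10]
7. n3.env = 16  [A₀.idx * -1 + 18]
8. n4.lab = 1  [S.live - 13]
9. n5.mk = "ny"  [terminal]
10. n4.acc = true  [true]
11. n3.acc = 17  [S.live * -2 + 45]
12. n3.off = 24  [S.env + S.live - 6]
13. n6.idx = -8  [A₀.idx - 10]
14. n6.live = false  [S.off > 24]
15. n7.idx = 10  [A₀.idx * -2 - 6]
16. n7.live = false  [A₀.idx > -8]
17. n8.mk = "uy"  [terminal]
18. n9.sig = false  [terminal]
19. n7.sig = true  [A.live == false]
20. n7.val = "uyy"  [b.mk ++ "y"]
21. n6.sig = false  [false]
22. n6.val = "muyy"  ["m" ++ A₁.val]
23. n2.sig = false  [A₀.idx > 2]
24. n2.val = "y"  [if A₁.sig then A₁.val else "y"]
25. n0.acc = 18  [S.env + 1]
26. n0.off = 17  [S.env]

10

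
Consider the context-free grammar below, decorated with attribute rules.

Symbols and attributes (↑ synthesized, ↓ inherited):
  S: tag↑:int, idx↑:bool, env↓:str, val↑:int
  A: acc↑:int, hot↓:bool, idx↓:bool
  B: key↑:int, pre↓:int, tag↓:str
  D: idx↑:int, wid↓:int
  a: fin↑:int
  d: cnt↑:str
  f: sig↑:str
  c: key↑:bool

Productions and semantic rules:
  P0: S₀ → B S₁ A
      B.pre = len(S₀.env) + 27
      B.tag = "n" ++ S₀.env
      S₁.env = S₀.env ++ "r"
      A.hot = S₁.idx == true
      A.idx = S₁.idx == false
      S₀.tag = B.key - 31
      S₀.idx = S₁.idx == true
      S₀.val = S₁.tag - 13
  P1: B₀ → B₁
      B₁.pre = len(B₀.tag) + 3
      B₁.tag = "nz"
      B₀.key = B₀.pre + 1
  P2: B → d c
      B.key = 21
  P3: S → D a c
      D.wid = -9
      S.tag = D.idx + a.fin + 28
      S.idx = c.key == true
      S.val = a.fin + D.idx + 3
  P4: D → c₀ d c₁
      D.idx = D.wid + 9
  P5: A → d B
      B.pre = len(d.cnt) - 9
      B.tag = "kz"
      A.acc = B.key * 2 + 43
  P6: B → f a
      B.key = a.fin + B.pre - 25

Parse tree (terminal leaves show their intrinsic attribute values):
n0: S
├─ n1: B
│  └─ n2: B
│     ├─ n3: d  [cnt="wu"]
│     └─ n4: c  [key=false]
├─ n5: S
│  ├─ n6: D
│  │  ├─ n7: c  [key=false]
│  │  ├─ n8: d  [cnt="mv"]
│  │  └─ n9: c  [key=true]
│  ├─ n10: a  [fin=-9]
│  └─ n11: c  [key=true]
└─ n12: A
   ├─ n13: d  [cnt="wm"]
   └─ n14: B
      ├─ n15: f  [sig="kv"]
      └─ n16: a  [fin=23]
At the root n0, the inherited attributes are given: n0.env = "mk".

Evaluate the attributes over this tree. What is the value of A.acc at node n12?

1. n0.env = "mk"  [given at root]
2. n1.pre = 29  [len(S₀.env) + 27]
3. n1.tag = "nmk"  ["n" ++ S₀.env]
4. n2.pre = 6  [len(B₀.tag) + 3]
5. n2.tag = "nz"  ["nz"]
6. n3.cnt = "wu"  [terminal]
7. n4.key = false  [terminal]
8. n2.key = 21  [21]
9. n1.key = 30  [B₀.pre + 1]
10. n5.env = "mkr"  [S₀.env ++ "r"]
11. n6.wid = -9  [-9]
12. n7.key = false  [terminal]
13. n8.cnt = "mv"  [terminal]
14. n9.key = true  [terminal]
15. n6.idx = 0  [D.wid + 9]
16. n10.fin = -9  [terminal]
17. n11.key = true  [terminal]
18. n5.tag = 19  [D.idx + a.fin + 28]
19. n5.idx = true  [c.key == true]
20. n5.val = -6  [a.fin + D.idx + 3]
21. n12.hot = true  [S₁.idx == true]
22. n12.idx = false  [S₁.idx == false]
23. n13.cnt = "wm"  [terminal]
24. n14.pre = -7  [len(d.cnt) - 9]
25. n14.tag = "kz"  ["kz"]
26. n15.sig = "kv"  [terminal]
27. n16.fin = 23  [terminal]
28. n14.key = -9  [a.fin + B.pre - 25]
29. n12.acc = 25  [B.key * 2 + 43]
30. n0.tag = -1  [B.key - 31]
31. n0.idx = true  [S₁.idx == true]
32. n0.val = 6  [S₁.tag - 13]

25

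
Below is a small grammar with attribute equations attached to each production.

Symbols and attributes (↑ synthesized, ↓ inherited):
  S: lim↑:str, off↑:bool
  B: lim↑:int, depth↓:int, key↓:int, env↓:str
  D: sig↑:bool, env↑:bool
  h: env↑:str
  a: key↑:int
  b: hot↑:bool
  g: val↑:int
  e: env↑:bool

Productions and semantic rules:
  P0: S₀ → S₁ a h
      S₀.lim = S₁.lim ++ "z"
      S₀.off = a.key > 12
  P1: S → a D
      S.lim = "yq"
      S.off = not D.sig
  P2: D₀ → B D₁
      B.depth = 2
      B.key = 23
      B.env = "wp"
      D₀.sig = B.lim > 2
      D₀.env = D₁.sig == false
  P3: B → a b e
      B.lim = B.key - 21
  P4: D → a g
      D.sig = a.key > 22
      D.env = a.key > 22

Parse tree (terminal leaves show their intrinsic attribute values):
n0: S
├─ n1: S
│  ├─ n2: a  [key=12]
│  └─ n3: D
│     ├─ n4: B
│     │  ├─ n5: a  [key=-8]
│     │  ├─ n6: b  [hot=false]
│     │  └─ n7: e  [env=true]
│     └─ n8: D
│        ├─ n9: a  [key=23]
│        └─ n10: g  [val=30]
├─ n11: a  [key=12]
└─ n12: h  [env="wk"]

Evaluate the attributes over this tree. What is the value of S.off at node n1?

1. n2.key = 12  [terminal]
2. n4.depth = 2  [2]
3. n4.key = 23  [23]
4. n4.env = "wp"  ["wp"]
5. n5.key = -8  [terminal]
6. n6.hot = false  [terminal]
7. n7.env = true  [terminal]
8. n4.lim = 2  [B.key - 21]
9. n9.key = 23  [terminal]
10. n10.val = 30  [terminal]
11. n8.sig = true  [a.key > 22]
12. n8.env = true  [a.key > 22]
13. n3.sig = false  [B.lim > 2]
14. n3.env = false  [D₁.sig == false]
15. n1.lim = "yq"  ["yq"]
16. n1.off = true  [not D.sig]
17. n11.key = 12  [terminal]
18. n12.env = "wk"  [terminal]
19. n0.lim = "yqz"  [S₁.lim ++ "z"]
20. n0.off = false  [a.key > 12]

true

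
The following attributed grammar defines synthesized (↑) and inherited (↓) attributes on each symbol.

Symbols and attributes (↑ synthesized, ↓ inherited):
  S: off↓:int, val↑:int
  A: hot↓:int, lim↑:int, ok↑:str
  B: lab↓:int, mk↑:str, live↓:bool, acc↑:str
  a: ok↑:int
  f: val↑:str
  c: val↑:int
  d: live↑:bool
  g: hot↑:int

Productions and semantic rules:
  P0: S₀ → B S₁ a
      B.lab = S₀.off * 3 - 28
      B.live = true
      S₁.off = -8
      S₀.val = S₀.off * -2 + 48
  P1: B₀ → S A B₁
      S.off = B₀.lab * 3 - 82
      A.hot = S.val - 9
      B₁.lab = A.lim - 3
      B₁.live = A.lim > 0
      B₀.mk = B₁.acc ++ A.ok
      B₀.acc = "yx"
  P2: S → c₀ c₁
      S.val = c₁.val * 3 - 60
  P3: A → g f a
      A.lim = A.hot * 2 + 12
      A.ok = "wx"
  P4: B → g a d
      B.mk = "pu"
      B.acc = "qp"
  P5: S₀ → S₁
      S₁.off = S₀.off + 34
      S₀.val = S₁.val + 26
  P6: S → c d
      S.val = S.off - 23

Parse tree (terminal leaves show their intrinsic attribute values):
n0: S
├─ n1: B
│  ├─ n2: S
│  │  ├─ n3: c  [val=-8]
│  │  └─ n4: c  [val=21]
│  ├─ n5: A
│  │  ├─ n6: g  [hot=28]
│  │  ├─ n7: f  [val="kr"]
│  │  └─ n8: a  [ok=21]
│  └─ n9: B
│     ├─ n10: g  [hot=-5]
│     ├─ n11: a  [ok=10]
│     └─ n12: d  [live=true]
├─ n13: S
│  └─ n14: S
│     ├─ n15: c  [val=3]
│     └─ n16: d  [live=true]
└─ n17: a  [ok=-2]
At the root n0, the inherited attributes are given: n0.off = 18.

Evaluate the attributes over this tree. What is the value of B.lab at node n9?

1. n0.off = 18  [given at root]
2. n1.lab = 26  [S₀.off * 3 - 28]
3. n1.live = true  [true]
4. n2.off = -4  [B₀.lab * 3 - 82]
5. n3.val = -8  [terminal]
6. n4.val = 21  [terminal]
7. n2.val = 3  [c₁.val * 3 - 60]
8. n5.hot = -6  [S.val - 9]
9. n6.hot = 28  [terminal]
10. n7.val = "kr"  [terminal]
11. n8.ok = 21  [terminal]
12. n5.lim = 0  [A.hot * 2 + 12]
13. n5.ok = "wx"  ["wx"]
14. n9.lab = -3  [A.lim - 3]
15. n9.live = false  [A.lim > 0]
16. n10.hot = -5  [terminal]
17. n11.ok = 10  [terminal]
18. n12.live = true  [terminal]
19. n9.mk = "pu"  ["pu"]
20. n9.acc = "qp"  ["qp"]
21. n1.mk = "qpwx"  [B₁.acc ++ A.ok]
22. n1.acc = "yx"  ["yx"]
23. n13.off = -8  [-8]
24. n14.off = 26  [S₀.off + 34]
25. n15.val = 3  [terminal]
26. n16.live = true  [terminal]
27. n14.val = 3  [S.off - 23]
28. n13.val = 29  [S₁.val + 26]
29. n17.ok = -2  [terminal]
30. n0.val = 12  [S₀.off * -2 + 48]

-3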